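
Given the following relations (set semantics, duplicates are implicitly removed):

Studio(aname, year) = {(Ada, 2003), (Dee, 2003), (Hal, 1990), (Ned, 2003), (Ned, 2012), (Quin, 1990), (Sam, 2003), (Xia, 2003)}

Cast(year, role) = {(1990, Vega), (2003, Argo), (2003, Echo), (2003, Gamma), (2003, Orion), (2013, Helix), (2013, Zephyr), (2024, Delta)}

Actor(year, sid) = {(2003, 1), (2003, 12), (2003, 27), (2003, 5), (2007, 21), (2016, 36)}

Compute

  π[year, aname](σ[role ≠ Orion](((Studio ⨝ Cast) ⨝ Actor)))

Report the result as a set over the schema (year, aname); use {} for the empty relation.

Studio ⋈ Cast (natural join on year): {(Ada, 2003, Argo), (Ada, 2003, Echo), (Ada, 2003, Gamma), (Ada, 2003, Orion), (Dee, 2003, Argo), (Dee, 2003, Echo), (Dee, 2003, Gamma), (Dee, 2003, Orion), (Hal, 1990, Vega), (Ned, 2003, Argo), (Ned, 2003, Echo), (Ned, 2003, Gamma), (Ned, 2003, Orion), (Quin, 1990, Vega), (Sam, 2003, Argo), (Sam, 2003, Echo), (Sam, 2003, Gamma), (Sam, 2003, Orion), (Xia, 2003, Argo), (Xia, 2003, Echo), (Xia, 2003, Gamma), (Xia, 2003, Orion)}
(Studio ⨝ Cast) ⋈ Actor (natural join on year): {(Ada, 2003, Argo, 1), (Ada, 2003, Argo, 12), (Ada, 2003, Argo, 27), (Ada, 2003, Argo, 5), (Ada, 2003, Echo, 1), (Ada, 2003, Echo, 12), (Ada, 2003, Echo, 27), (Ada, 2003, Echo, 5), (Ada, 2003, Gamma, 1), (Ada, 2003, Gamma, 12), (Ada, 2003, Gamma, 27), (Ada, 2003, Gamma, 5), (Ada, 2003, Orion, 1), (Ada, 2003, Orion, 12), (Ada, 2003, Orion, 27), (Ada, 2003, Orion, 5), (Dee, 2003, Argo, 1), (Dee, 2003, Argo, 12), (Dee, 2003, Argo, 27), (Dee, 2003, Argo, 5), (Dee, 2003, Echo, 1), (Dee, 2003, Echo, 12), (Dee, 2003, Echo, 27), (Dee, 2003, Echo, 5), (Dee, 2003, Gamma, 1), (Dee, 2003, Gamma, 12), (Dee, 2003, Gamma, 27), (Dee, 2003, Gamma, 5), (Dee, 2003, Orion, 1), (Dee, 2003, Orion, 12), (Dee, 2003, Orion, 27), (Dee, 2003, Orion, 5), (Ned, 2003, Argo, 1), (Ned, 2003, Argo, 12), (Ned, 2003, Argo, 27), (Ned, 2003, Argo, 5), (Ned, 2003, Echo, 1), (Ned, 2003, Echo, 12), (Ned, 2003, Echo, 27), (Ned, 2003, Echo, 5), (Ned, 2003, Gamma, 1), (Ned, 2003, Gamma, 12), (Ned, 2003, Gamma, 27), (Ned, 2003, Gamma, 5), (Ned, 2003, Orion, 1), (Ned, 2003, Orion, 12), (Ned, 2003, Orion, 27), (Ned, 2003, Orion, 5), (Sam, 2003, Argo, 1), (Sam, 2003, Argo, 12), (Sam, 2003, Argo, 27), (Sam, 2003, Argo, 5), (Sam, 2003, Echo, 1), (Sam, 2003, Echo, 12), (Sam, 2003, Echo, 27), (Sam, 2003, Echo, 5), (Sam, 2003, Gamma, 1), (Sam, 2003, Gamma, 12), (Sam, 2003, Gamma, 27), (Sam, 2003, Gamma, 5), (Sam, 2003, Orion, 1), (Sam, 2003, Orion, 12), (Sam, 2003, Orion, 27), (Sam, 2003, Orion, 5), (Xia, 2003, Argo, 1), (Xia, 2003, Argo, 12), (Xia, 2003, Argo, 27), (Xia, 2003, Argo, 5), (Xia, 2003, Echo, 1), (Xia, 2003, Echo, 12), (Xia, 2003, Echo, 27), (Xia, 2003, Echo, 5), (Xia, 2003, Gamma, 1), (Xia, 2003, Gamma, 12), (Xia, 2003, Gamma, 27), (Xia, 2003, Gamma, 5), (Xia, 2003, Orion, 1), (Xia, 2003, Orion, 12), (Xia, 2003, Orion, 27), (Xia, 2003, Orion, 5)}
Apply σ_{role ≠ Orion}; surviving tuples: {(Ada, 2003, Argo, 1), (Ada, 2003, Argo, 12), (Ada, 2003, Argo, 27), (Ada, 2003, Argo, 5), (Ada, 2003, Echo, 1), (Ada, 2003, Echo, 12), (Ada, 2003, Echo, 27), (Ada, 2003, Echo, 5), (Ada, 2003, Gamma, 1), (Ada, 2003, Gamma, 12), (Ada, 2003, Gamma, 27), (Ada, 2003, Gamma, 5), (Dee, 2003, Argo, 1), (Dee, 2003, Argo, 12), (Dee, 2003, Argo, 27), (Dee, 2003, Argo, 5), (Dee, 2003, Echo, 1), (Dee, 2003, Echo, 12), (Dee, 2003, Echo, 27), (Dee, 2003, Echo, 5), (Dee, 2003, Gamma, 1), (Dee, 2003, Gamma, 12), (Dee, 2003, Gamma, 27), (Dee, 2003, Gamma, 5), (Ned, 2003, Argo, 1), (Ned, 2003, Argo, 12), (Ned, 2003, Argo, 27), (Ned, 2003, Argo, 5), (Ned, 2003, Echo, 1), (Ned, 2003, Echo, 12), (Ned, 2003, Echo, 27), (Ned, 2003, Echo, 5), (Ned, 2003, Gamma, 1), (Ned, 2003, Gamma, 12), (Ned, 2003, Gamma, 27), (Ned, 2003, Gamma, 5), (Sam, 2003, Argo, 1), (Sam, 2003, Argo, 12), (Sam, 2003, Argo, 27), (Sam, 2003, Argo, 5), (Sam, 2003, Echo, 1), (Sam, 2003, Echo, 12), (Sam, 2003, Echo, 27), (Sam, 2003, Echo, 5), (Sam, 2003, Gamma, 1), (Sam, 2003, Gamma, 12), (Sam, 2003, Gamma, 27), (Sam, 2003, Gamma, 5), (Xia, 2003, Argo, 1), (Xia, 2003, Argo, 12), (Xia, 2003, Argo, 27), (Xia, 2003, Argo, 5), (Xia, 2003, Echo, 1), (Xia, 2003, Echo, 12), (Xia, 2003, Echo, 27), (Xia, 2003, Echo, 5), (Xia, 2003, Gamma, 1), (Xia, 2003, Gamma, 12), (Xia, 2003, Gamma, 27), (Xia, 2003, Gamma, 5)}
π_{year, aname} gives {(2003, Ada), (2003, Dee), (2003, Ned), (2003, Sam), (2003, Xia)} (55 duplicate(s) eliminated).

{(2003, Ada), (2003, Dee), (2003, Ned), (2003, Sam), (2003, Xia)}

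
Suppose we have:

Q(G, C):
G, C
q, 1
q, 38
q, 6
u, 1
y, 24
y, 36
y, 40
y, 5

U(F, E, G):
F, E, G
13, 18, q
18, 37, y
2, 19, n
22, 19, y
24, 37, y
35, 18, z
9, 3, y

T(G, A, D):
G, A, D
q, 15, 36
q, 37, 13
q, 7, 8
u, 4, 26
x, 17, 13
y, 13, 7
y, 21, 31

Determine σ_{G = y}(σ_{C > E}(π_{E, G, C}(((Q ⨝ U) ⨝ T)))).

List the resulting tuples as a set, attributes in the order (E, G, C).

Q ⋈ U (natural join on G): {(q, 1, 13, 18), (q, 38, 13, 18), (q, 6, 13, 18), (y, 24, 18, 37), (y, 24, 22, 19), (y, 24, 24, 37), (y, 24, 9, 3), (y, 36, 18, 37), (y, 36, 22, 19), (y, 36, 24, 37), (y, 36, 9, 3), (y, 40, 18, 37), (y, 40, 22, 19), (y, 40, 24, 37), (y, 40, 9, 3), (y, 5, 18, 37), (y, 5, 22, 19), (y, 5, 24, 37), (y, 5, 9, 3)}
(Q ⨝ U) ⋈ T (natural join on G): {(q, 1, 13, 18, 15, 36), (q, 1, 13, 18, 37, 13), (q, 1, 13, 18, 7, 8), (q, 38, 13, 18, 15, 36), (q, 38, 13, 18, 37, 13), (q, 38, 13, 18, 7, 8), (q, 6, 13, 18, 15, 36), (q, 6, 13, 18, 37, 13), (q, 6, 13, 18, 7, 8), (y, 24, 18, 37, 13, 7), (y, 24, 18, 37, 21, 31), (y, 24, 22, 19, 13, 7), (y, 24, 22, 19, 21, 31), (y, 24, 24, 37, 13, 7), (y, 24, 24, 37, 21, 31), (y, 24, 9, 3, 13, 7), (y, 24, 9, 3, 21, 31), (y, 36, 18, 37, 13, 7), (y, 36, 18, 37, 21, 31), (y, 36, 22, 19, 13, 7), (y, 36, 22, 19, 21, 31), (y, 36, 24, 37, 13, 7), (y, 36, 24, 37, 21, 31), (y, 36, 9, 3, 13, 7), (y, 36, 9, 3, 21, 31), (y, 40, 18, 37, 13, 7), (y, 40, 18, 37, 21, 31), (y, 40, 22, 19, 13, 7), (y, 40, 22, 19, 21, 31), (y, 40, 24, 37, 13, 7), (y, 40, 24, 37, 21, 31), (y, 40, 9, 3, 13, 7), (y, 40, 9, 3, 21, 31), (y, 5, 18, 37, 13, 7), (y, 5, 18, 37, 21, 31), (y, 5, 22, 19, 13, 7), (y, 5, 22, 19, 21, 31), (y, 5, 24, 37, 13, 7), (y, 5, 24, 37, 21, 31), (y, 5, 9, 3, 13, 7), (y, 5, 9, 3, 21, 31)}
π_{E, G, C} gives {(18, q, 1), (18, q, 38), (18, q, 6), (19, y, 24), (19, y, 36), (19, y, 40), (19, y, 5), (3, y, 24), (3, y, 36), (3, y, 40), (3, y, 5), (37, y, 24), (37, y, 36), (37, y, 40), (37, y, 5)} (26 duplicate(s) eliminated).
σ[C > E]: keep tuples satisfying C > E → {(18, q, 38), (19, y, 24), (19, y, 36), (19, y, 40), (3, y, 24), (3, y, 36), (3, y, 40), (3, y, 5), (37, y, 40)}
σ[G = y]: keep tuples satisfying G = y → {(19, y, 24), (19, y, 36), (19, y, 40), (3, y, 24), (3, y, 36), (3, y, 40), (3, y, 5), (37, y, 40)}

{(19, y, 24), (19, y, 36), (19, y, 40), (3, y, 24), (3, y, 36), (3, y, 40), (3, y, 5), (37, y, 40)}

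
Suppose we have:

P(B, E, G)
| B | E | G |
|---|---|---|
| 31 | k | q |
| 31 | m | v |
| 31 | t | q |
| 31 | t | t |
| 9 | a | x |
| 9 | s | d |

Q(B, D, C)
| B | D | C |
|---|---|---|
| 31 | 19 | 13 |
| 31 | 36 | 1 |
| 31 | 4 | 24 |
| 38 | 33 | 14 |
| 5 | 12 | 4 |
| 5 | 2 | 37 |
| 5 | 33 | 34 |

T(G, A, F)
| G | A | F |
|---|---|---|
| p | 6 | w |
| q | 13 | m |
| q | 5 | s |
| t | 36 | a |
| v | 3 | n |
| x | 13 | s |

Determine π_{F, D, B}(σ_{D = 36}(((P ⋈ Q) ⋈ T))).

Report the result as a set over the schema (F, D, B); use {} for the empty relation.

{(a, 36, 31), (m, 36, 31), (n, 36, 31), (s, 36, 31)}

Natural join on B: {(31, k, q, 19, 13), (31, k, q, 36, 1), (31, k, q, 4, 24), (31, m, v, 19, 13), (31, m, v, 36, 1), (31, m, v, 4, 24), (31, t, q, 19, 13), (31, t, q, 36, 1), (31, t, q, 4, 24), (31, t, t, 19, 13), (31, t, t, 36, 1), (31, t, t, 4, 24)}
Natural join on G: {(31, k, q, 19, 13, 13, m), (31, k, q, 19, 13, 5, s), (31, k, q, 36, 1, 13, m), (31, k, q, 36, 1, 5, s), (31, k, q, 4, 24, 13, m), (31, k, q, 4, 24, 5, s), (31, m, v, 19, 13, 3, n), (31, m, v, 36, 1, 3, n), (31, m, v, 4, 24, 3, n), (31, t, q, 19, 13, 13, m), (31, t, q, 19, 13, 5, s), (31, t, q, 36, 1, 13, m), (31, t, q, 36, 1, 5, s), (31, t, q, 4, 24, 13, m), (31, t, q, 4, 24, 5, s), (31, t, t, 19, 13, 36, a), (31, t, t, 36, 1, 36, a), (31, t, t, 4, 24, 36, a)}
σ[D = 36]: keep tuples satisfying D = 36 → {(31, k, q, 36, 1, 13, m), (31, k, q, 36, 1, 5, s), (31, m, v, 36, 1, 3, n), (31, t, q, 36, 1, 13, m), (31, t, q, 36, 1, 5, s), (31, t, t, 36, 1, 36, a)}
π[F, D, B]: project onto (F, D, B) (2 duplicate(s) eliminated) → {(a, 36, 31), (m, 36, 31), (n, 36, 31), (s, 36, 31)}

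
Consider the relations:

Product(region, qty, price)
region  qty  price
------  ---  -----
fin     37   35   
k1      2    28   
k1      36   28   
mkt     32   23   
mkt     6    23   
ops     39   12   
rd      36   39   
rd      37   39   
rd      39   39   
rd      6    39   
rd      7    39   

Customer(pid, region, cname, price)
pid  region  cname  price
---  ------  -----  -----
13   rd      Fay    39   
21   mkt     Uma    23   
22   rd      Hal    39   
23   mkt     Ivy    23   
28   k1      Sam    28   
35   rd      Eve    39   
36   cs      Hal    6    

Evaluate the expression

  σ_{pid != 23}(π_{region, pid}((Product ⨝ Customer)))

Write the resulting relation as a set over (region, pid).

Joining Product and Customer on region, price yields {(k1, 2, 28, 28, Sam), (k1, 36, 28, 28, Sam), (mkt, 32, 23, 21, Uma), (mkt, 32, 23, 23, Ivy), (mkt, 6, 23, 21, Uma), (mkt, 6, 23, 23, Ivy), (rd, 36, 39, 13, Fay), (rd, 36, 39, 22, Hal), (rd, 36, 39, 35, Eve), (rd, 37, 39, 13, Fay), (rd, 37, 39, 22, Hal), (rd, 37, 39, 35, Eve), (rd, 39, 39, 13, Fay), (rd, 39, 39, 22, Hal), (rd, 39, 39, 35, Eve), (rd, 6, 39, 13, Fay), (rd, 6, 39, 22, Hal), (rd, 6, 39, 35, Eve), (rd, 7, 39, 13, Fay), (rd, 7, 39, 22, Hal), (rd, 7, 39, 35, Eve)}.
π_{region, pid} gives {(k1, 28), (mkt, 21), (mkt, 23), (rd, 13), (rd, 22), (rd, 35)} (15 duplicate(s) eliminated).
Filtering on pid != 23 leaves {(k1, 28), (mkt, 21), (rd, 13), (rd, 22), (rd, 35)}.

{(k1, 28), (mkt, 21), (rd, 13), (rd, 22), (rd, 35)}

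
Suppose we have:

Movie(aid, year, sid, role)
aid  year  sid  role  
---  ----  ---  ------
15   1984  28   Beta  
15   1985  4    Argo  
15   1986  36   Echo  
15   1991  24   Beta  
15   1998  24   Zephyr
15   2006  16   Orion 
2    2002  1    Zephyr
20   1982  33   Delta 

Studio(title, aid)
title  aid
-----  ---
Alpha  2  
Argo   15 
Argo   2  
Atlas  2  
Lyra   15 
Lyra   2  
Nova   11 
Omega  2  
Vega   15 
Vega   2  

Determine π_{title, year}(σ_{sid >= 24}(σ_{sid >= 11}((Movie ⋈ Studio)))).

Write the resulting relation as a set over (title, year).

{(Argo, 1984), (Argo, 1986), (Argo, 1991), (Argo, 1998), (Lyra, 1984), (Lyra, 1986), (Lyra, 1991), (Lyra, 1998), (Vega, 1984), (Vega, 1986), (Vega, 1991), (Vega, 1998)}

Movie ⋈ Studio (natural join on aid): {(15, 1984, 28, Beta, Argo), (15, 1984, 28, Beta, Lyra), (15, 1984, 28, Beta, Vega), (15, 1985, 4, Argo, Argo), (15, 1985, 4, Argo, Lyra), (15, 1985, 4, Argo, Vega), (15, 1986, 36, Echo, Argo), (15, 1986, 36, Echo, Lyra), (15, 1986, 36, Echo, Vega), (15, 1991, 24, Beta, Argo), (15, 1991, 24, Beta, Lyra), (15, 1991, 24, Beta, Vega), (15, 1998, 24, Zephyr, Argo), (15, 1998, 24, Zephyr, Lyra), (15, 1998, 24, Zephyr, Vega), (15, 2006, 16, Orion, Argo), (15, 2006, 16, Orion, Lyra), (15, 2006, 16, Orion, Vega), (2, 2002, 1, Zephyr, Alpha), (2, 2002, 1, Zephyr, Argo), (2, 2002, 1, Zephyr, Atlas), (2, 2002, 1, Zephyr, Lyra), (2, 2002, 1, Zephyr, Omega), (2, 2002, 1, Zephyr, Vega)}
Filtering on sid >= 11 leaves {(15, 1984, 28, Beta, Argo), (15, 1984, 28, Beta, Lyra), (15, 1984, 28, Beta, Vega), (15, 1986, 36, Echo, Argo), (15, 1986, 36, Echo, Lyra), (15, 1986, 36, Echo, Vega), (15, 1991, 24, Beta, Argo), (15, 1991, 24, Beta, Lyra), (15, 1991, 24, Beta, Vega), (15, 1998, 24, Zephyr, Argo), (15, 1998, 24, Zephyr, Lyra), (15, 1998, 24, Zephyr, Vega), (15, 2006, 16, Orion, Argo), (15, 2006, 16, Orion, Lyra), (15, 2006, 16, Orion, Vega)}.
Filtering on sid >= 24 leaves {(15, 1984, 28, Beta, Argo), (15, 1984, 28, Beta, Lyra), (15, 1984, 28, Beta, Vega), (15, 1986, 36, Echo, Argo), (15, 1986, 36, Echo, Lyra), (15, 1986, 36, Echo, Vega), (15, 1991, 24, Beta, Argo), (15, 1991, 24, Beta, Lyra), (15, 1991, 24, Beta, Vega), (15, 1998, 24, Zephyr, Argo), (15, 1998, 24, Zephyr, Lyra), (15, 1998, 24, Zephyr, Vega)}.
π[title, year]: project onto (title, year) → {(Argo, 1984), (Argo, 1986), (Argo, 1991), (Argo, 1998), (Lyra, 1984), (Lyra, 1986), (Lyra, 1991), (Lyra, 1998), (Vega, 1984), (Vega, 1986), (Vega, 1991), (Vega, 1998)}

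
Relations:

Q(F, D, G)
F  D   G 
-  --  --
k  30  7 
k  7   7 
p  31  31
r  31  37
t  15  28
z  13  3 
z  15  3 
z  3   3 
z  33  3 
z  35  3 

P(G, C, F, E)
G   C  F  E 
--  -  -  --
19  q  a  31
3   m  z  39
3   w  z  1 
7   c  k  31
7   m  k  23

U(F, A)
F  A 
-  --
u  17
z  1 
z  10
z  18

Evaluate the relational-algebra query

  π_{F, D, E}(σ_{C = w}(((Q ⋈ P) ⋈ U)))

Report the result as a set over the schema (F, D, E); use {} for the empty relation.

Natural join on F, G: {(k, 30, 7, c, 31), (k, 30, 7, m, 23), (k, 7, 7, c, 31), (k, 7, 7, m, 23), (z, 13, 3, m, 39), (z, 13, 3, w, 1), (z, 15, 3, m, 39), (z, 15, 3, w, 1), (z, 3, 3, m, 39), (z, 3, 3, w, 1), (z, 33, 3, m, 39), (z, 33, 3, w, 1), (z, 35, 3, m, 39), (z, 35, 3, w, 1)}
Natural join on F: {(z, 13, 3, m, 39, 1), (z, 13, 3, m, 39, 10), (z, 13, 3, m, 39, 18), (z, 13, 3, w, 1, 1), (z, 13, 3, w, 1, 10), (z, 13, 3, w, 1, 18), (z, 15, 3, m, 39, 1), (z, 15, 3, m, 39, 10), (z, 15, 3, m, 39, 18), (z, 15, 3, w, 1, 1), (z, 15, 3, w, 1, 10), (z, 15, 3, w, 1, 18), (z, 3, 3, m, 39, 1), (z, 3, 3, m, 39, 10), (z, 3, 3, m, 39, 18), (z, 3, 3, w, 1, 1), (z, 3, 3, w, 1, 10), (z, 3, 3, w, 1, 18), (z, 33, 3, m, 39, 1), (z, 33, 3, m, 39, 10), (z, 33, 3, m, 39, 18), (z, 33, 3, w, 1, 1), (z, 33, 3, w, 1, 10), (z, 33, 3, w, 1, 18), (z, 35, 3, m, 39, 1), (z, 35, 3, m, 39, 10), (z, 35, 3, m, 39, 18), (z, 35, 3, w, 1, 1), (z, 35, 3, w, 1, 10), (z, 35, 3, w, 1, 18)}
Filtering on C = w leaves {(z, 13, 3, w, 1, 1), (z, 13, 3, w, 1, 10), (z, 13, 3, w, 1, 18), (z, 15, 3, w, 1, 1), (z, 15, 3, w, 1, 10), (z, 15, 3, w, 1, 18), (z, 3, 3, w, 1, 1), (z, 3, 3, w, 1, 10), (z, 3, 3, w, 1, 18), (z, 33, 3, w, 1, 1), (z, 33, 3, w, 1, 10), (z, 33, 3, w, 1, 18), (z, 35, 3, w, 1, 1), (z, 35, 3, w, 1, 10), (z, 35, 3, w, 1, 18)}.
Keep only column(s) F, D, E (10 duplicate(s) eliminated): {(z, 13, 1), (z, 15, 1), (z, 3, 1), (z, 33, 1), (z, 35, 1)}

{(z, 13, 1), (z, 15, 1), (z, 3, 1), (z, 33, 1), (z, 35, 1)}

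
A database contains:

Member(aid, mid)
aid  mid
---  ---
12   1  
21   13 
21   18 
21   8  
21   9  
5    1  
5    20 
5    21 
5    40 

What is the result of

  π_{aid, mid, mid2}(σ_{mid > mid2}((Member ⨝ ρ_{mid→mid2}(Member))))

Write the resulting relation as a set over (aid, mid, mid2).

ρ[mid→mid2]: schema becomes (aid, mid2); tuples unchanged.
Natural join on aid: {(12, 1, 1), (21, 13, 13), (21, 13, 18), (21, 13, 8), (21, 13, 9), (21, 18, 13), (21, 18, 18), (21, 18, 8), (21, 18, 9), (21, 8, 13), (21, 8, 18), (21, 8, 8), (21, 8, 9), (21, 9, 13), (21, 9, 18), (21, 9, 8), (21, 9, 9), (5, 1, 1), (5, 1, 20), (5, 1, 21), (5, 1, 40), (5, 20, 1), (5, 20, 20), (5, 20, 21), (5, 20, 40), (5, 21, 1), (5, 21, 20), (5, 21, 21), (5, 21, 40), (5, 40, 1), (5, 40, 20), (5, 40, 21), (5, 40, 40)}
Apply σ_{mid > mid2}; surviving tuples: {(21, 13, 8), (21, 13, 9), (21, 18, 13), (21, 18, 8), (21, 18, 9), (21, 9, 8), (5, 20, 1), (5, 21, 1), (5, 21, 20), (5, 40, 1), (5, 40, 20), (5, 40, 21)}
π[aid, mid, mid2]: project onto (aid, mid, mid2) → {(21, 13, 8), (21, 13, 9), (21, 18, 13), (21, 18, 8), (21, 18, 9), (21, 9, 8), (5, 20, 1), (5, 21, 1), (5, 21, 20), (5, 40, 1), (5, 40, 20), (5, 40, 21)}

{(21, 13, 8), (21, 13, 9), (21, 18, 13), (21, 18, 8), (21, 18, 9), (21, 9, 8), (5, 20, 1), (5, 21, 1), (5, 21, 20), (5, 40, 1), (5, 40, 20), (5, 40, 21)}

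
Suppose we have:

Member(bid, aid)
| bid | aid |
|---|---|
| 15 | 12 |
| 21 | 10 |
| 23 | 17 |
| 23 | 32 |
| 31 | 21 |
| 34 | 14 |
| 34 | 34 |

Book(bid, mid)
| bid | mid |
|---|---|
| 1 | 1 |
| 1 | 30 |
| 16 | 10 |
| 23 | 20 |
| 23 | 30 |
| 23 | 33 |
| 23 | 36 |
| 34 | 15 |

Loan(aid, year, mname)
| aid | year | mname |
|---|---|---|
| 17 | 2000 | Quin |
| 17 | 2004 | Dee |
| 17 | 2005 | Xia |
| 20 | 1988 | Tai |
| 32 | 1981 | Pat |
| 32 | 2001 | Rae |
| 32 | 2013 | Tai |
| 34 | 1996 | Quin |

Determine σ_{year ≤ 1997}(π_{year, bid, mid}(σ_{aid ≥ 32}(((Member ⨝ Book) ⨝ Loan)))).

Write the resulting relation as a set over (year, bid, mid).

{(1981, 23, 20), (1981, 23, 30), (1981, 23, 33), (1981, 23, 36), (1996, 34, 15)}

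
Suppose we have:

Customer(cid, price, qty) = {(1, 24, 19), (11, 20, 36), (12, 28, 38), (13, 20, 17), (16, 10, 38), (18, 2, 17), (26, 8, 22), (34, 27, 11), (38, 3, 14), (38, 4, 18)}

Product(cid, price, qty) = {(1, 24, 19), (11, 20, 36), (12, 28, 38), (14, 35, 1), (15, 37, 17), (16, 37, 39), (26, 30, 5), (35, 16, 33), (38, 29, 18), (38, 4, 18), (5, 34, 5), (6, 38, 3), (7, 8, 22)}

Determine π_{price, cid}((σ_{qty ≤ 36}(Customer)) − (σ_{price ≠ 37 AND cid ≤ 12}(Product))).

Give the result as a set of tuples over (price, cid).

Filtering on qty ≤ 36 leaves {(1, 24, 19), (11, 20, 36), (13, 20, 17), (18, 2, 17), (26, 8, 22), (34, 27, 11), (38, 3, 14), (38, 4, 18)}.
Filtering on price ≠ 37 AND cid ≤ 12 leaves {(1, 24, 19), (11, 20, 36), (12, 28, 38), (5, 34, 5), (6, 38, 3), (7, 8, 22)}.
Set difference of the two operands is {(13, 20, 17), (18, 2, 17), (26, 8, 22), (34, 27, 11), (38, 3, 14), (38, 4, 18)}.
Projecting to price, cid: {(2, 18), (20, 13), (27, 34), (3, 38), (4, 38), (8, 26)}

{(2, 18), (20, 13), (27, 34), (3, 38), (4, 38), (8, 26)}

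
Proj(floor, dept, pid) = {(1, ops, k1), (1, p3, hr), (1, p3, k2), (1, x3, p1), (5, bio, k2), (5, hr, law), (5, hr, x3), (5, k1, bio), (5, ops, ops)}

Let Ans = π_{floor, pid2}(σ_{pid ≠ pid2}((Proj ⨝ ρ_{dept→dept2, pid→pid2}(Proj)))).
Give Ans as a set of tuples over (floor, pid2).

ρ[dept→dept2, pid→pid2]: schema becomes (floor, dept2, pid2); tuples unchanged.
Natural join on floor: {(1, ops, k1, ops, k1), (1, ops, k1, p3, hr), (1, ops, k1, p3, k2), (1, ops, k1, x3, p1), (1, p3, hr, ops, k1), (1, p3, hr, p3, hr), (1, p3, hr, p3, k2), (1, p3, hr, x3, p1), (1, p3, k2, ops, k1), (1, p3, k2, p3, hr), (1, p3, k2, p3, k2), (1, p3, k2, x3, p1), (1, x3, p1, ops, k1), (1, x3, p1, p3, hr), (1, x3, p1, p3, k2), (1, x3, p1, x3, p1), (5, bio, k2, bio, k2), (5, bio, k2, hr, law), (5, bio, k2, hr, x3), (5, bio, k2, k1, bio), (5, bio, k2, ops, ops), (5, hr, law, bio, k2), (5, hr, law, hr, law), (5, hr, law, hr, x3), (5, hr, law, k1, bio), (5, hr, law, ops, ops), (5, hr, x3, bio, k2), (5, hr, x3, hr, law), (5, hr, x3, hr, x3), (5, hr, x3, k1, bio), (5, hr, x3, ops, ops), (5, k1, bio, bio, k2), (5, k1, bio, hr, law), (5, k1, bio, hr, x3), (5, k1, bio, k1, bio), (5, k1, bio, ops, ops), (5, ops, ops, bio, k2), (5, ops, ops, hr, law), (5, ops, ops, hr, x3), (5, ops, ops, k1, bio), (5, ops, ops, ops, ops)}
Filtering on pid ≠ pid2 leaves {(1, ops, k1, p3, hr), (1, ops, k1, p3, k2), (1, ops, k1, x3, p1), (1, p3, hr, ops, k1), (1, p3, hr, p3, k2), (1, p3, hr, x3, p1), (1, p3, k2, ops, k1), (1, p3, k2, p3, hr), (1, p3, k2, x3, p1), (1, x3, p1, ops, k1), (1, x3, p1, p3, hr), (1, x3, p1, p3, k2), (5, bio, k2, hr, law), (5, bio, k2, hr, x3), (5, bio, k2, k1, bio), (5, bio, k2, ops, ops), (5, hr, law, bio, k2), (5, hr, law, hr, x3), (5, hr, law, k1, bio), (5, hr, law, ops, ops), (5, hr, x3, bio, k2), (5, hr, x3, hr, law), (5, hr, x3, k1, bio), (5, hr, x3, ops, ops), (5, k1, bio, bio, k2), (5, k1, bio, hr, law), (5, k1, bio, hr, x3), (5, k1, bio, ops, ops), (5, ops, ops, bio, k2), (5, ops, ops, hr, law), (5, ops, ops, hr, x3), (5, ops, ops, k1, bio)}.
π_{floor, pid2} gives {(1, hr), (1, k1), (1, k2), (1, p1), (5, bio), (5, k2), (5, law), (5, ops), (5, x3)} (23 duplicate(s) eliminated).

{(1, hr), (1, k1), (1, k2), (1, p1), (5, bio), (5, k2), (5, law), (5, ops), (5, x3)}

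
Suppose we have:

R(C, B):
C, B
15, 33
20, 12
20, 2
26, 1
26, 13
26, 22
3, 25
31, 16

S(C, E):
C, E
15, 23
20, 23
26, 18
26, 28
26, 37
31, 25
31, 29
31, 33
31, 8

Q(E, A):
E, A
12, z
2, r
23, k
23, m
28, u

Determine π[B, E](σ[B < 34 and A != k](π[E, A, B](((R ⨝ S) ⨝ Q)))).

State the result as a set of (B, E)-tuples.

{(1, 28), (12, 23), (13, 28), (2, 23), (22, 28), (33, 23)}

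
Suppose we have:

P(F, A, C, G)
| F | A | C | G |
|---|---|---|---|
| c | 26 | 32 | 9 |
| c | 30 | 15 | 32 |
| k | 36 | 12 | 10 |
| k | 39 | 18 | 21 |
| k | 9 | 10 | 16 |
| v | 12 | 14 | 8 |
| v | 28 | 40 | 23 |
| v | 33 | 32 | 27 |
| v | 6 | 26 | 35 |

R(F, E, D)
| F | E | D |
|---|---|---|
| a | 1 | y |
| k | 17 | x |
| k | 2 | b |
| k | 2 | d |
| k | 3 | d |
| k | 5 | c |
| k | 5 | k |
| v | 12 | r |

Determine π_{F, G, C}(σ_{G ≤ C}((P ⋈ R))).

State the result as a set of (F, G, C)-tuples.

{(k, 10, 12), (v, 23, 40), (v, 27, 32), (v, 8, 14)}

Joining P and R on F yields {(k, 36, 12, 10, 17, x), (k, 36, 12, 10, 2, b), (k, 36, 12, 10, 2, d), (k, 36, 12, 10, 3, d), (k, 36, 12, 10, 5, c), (k, 36, 12, 10, 5, k), (k, 39, 18, 21, 17, x), (k, 39, 18, 21, 2, b), (k, 39, 18, 21, 2, d), (k, 39, 18, 21, 3, d), (k, 39, 18, 21, 5, c), (k, 39, 18, 21, 5, k), (k, 9, 10, 16, 17, x), (k, 9, 10, 16, 2, b), (k, 9, 10, 16, 2, d), (k, 9, 10, 16, 3, d), (k, 9, 10, 16, 5, c), (k, 9, 10, 16, 5, k), (v, 12, 14, 8, 12, r), (v, 28, 40, 23, 12, r), (v, 33, 32, 27, 12, r), (v, 6, 26, 35, 12, r)}.
Selection G ≤ C: {(k, 36, 12, 10, 17, x), (k, 36, 12, 10, 2, b), (k, 36, 12, 10, 2, d), (k, 36, 12, 10, 3, d), (k, 36, 12, 10, 5, c), (k, 36, 12, 10, 5, k), (v, 12, 14, 8, 12, r), (v, 28, 40, 23, 12, r), (v, 33, 32, 27, 12, r)}
π_{F, G, C} gives {(k, 10, 12), (v, 23, 40), (v, 27, 32), (v, 8, 14)} (5 duplicate(s) eliminated).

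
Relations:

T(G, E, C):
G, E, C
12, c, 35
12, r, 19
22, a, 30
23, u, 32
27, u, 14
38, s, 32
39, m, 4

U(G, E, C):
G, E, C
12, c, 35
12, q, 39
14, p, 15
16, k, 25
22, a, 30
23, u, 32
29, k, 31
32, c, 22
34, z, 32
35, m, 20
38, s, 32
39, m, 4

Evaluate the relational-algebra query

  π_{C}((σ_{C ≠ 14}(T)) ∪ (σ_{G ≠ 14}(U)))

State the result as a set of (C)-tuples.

Filtering on C ≠ 14 leaves {(12, c, 35), (12, r, 19), (22, a, 30), (23, u, 32), (38, s, 32), (39, m, 4)}.
Filtering on G ≠ 14 leaves {(12, c, 35), (12, q, 39), (16, k, 25), (22, a, 30), (23, u, 32), (29, k, 31), (32, c, 22), (34, z, 32), (35, m, 20), (38, s, 32), (39, m, 4)}.
Set union of the two operands is {(12, c, 35), (12, q, 39), (12, r, 19), (16, k, 25), (22, a, 30), (23, u, 32), (29, k, 31), (32, c, 22), (34, z, 32), (35, m, 20), (38, s, 32), (39, m, 4)}.
π_{C} gives {19, 20, 22, 25, 30, 31, 32, 35, 39, 4} (2 duplicate(s) eliminated).

{19, 20, 22, 25, 30, 31, 32, 35, 39, 4}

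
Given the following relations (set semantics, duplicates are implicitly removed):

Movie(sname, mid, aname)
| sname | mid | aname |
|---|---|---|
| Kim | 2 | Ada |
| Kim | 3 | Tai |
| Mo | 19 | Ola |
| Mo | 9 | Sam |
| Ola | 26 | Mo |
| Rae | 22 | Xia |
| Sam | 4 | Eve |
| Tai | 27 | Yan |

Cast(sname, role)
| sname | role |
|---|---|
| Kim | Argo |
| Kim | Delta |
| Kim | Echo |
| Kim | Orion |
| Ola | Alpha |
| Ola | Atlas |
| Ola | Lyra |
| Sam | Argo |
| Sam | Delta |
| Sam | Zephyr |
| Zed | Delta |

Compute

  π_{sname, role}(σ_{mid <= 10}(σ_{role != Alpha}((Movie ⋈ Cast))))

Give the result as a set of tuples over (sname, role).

Natural join on sname: {(Kim, 2, Ada, Argo), (Kim, 2, Ada, Delta), (Kim, 2, Ada, Echo), (Kim, 2, Ada, Orion), (Kim, 3, Tai, Argo), (Kim, 3, Tai, Delta), (Kim, 3, Tai, Echo), (Kim, 3, Tai, Orion), (Ola, 26, Mo, Alpha), (Ola, 26, Mo, Atlas), (Ola, 26, Mo, Lyra), (Sam, 4, Eve, Argo), (Sam, 4, Eve, Delta), (Sam, 4, Eve, Zephyr)}
Filtering on role != Alpha leaves {(Kim, 2, Ada, Argo), (Kim, 2, Ada, Delta), (Kim, 2, Ada, Echo), (Kim, 2, Ada, Orion), (Kim, 3, Tai, Argo), (Kim, 3, Tai, Delta), (Kim, 3, Tai, Echo), (Kim, 3, Tai, Orion), (Ola, 26, Mo, Atlas), (Ola, 26, Mo, Lyra), (Sam, 4, Eve, Argo), (Sam, 4, Eve, Delta), (Sam, 4, Eve, Zephyr)}.
Filtering on mid <= 10 leaves {(Kim, 2, Ada, Argo), (Kim, 2, Ada, Delta), (Kim, 2, Ada, Echo), (Kim, 2, Ada, Orion), (Kim, 3, Tai, Argo), (Kim, 3, Tai, Delta), (Kim, 3, Tai, Echo), (Kim, 3, Tai, Orion), (Sam, 4, Eve, Argo), (Sam, 4, Eve, Delta), (Sam, 4, Eve, Zephyr)}.
π[sname, role]: project onto (sname, role) (4 duplicate(s) eliminated) → {(Kim, Argo), (Kim, Delta), (Kim, Echo), (Kim, Orion), (Sam, Argo), (Sam, Delta), (Sam, Zephyr)}

{(Kim, Argo), (Kim, Delta), (Kim, Echo), (Kim, Orion), (Sam, Argo), (Sam, Delta), (Sam, Zephyr)}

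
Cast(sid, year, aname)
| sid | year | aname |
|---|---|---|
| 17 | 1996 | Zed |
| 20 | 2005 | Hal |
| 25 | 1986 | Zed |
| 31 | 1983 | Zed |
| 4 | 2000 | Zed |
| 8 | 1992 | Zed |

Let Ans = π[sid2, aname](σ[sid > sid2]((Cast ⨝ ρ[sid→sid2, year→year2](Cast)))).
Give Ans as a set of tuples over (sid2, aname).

{(17, Zed), (25, Zed), (4, Zed), (8, Zed)}

ρ[sid→sid2, year→year2]: schema becomes (sid2, year2, aname); tuples unchanged.
Natural join on aname: {(17, 1996, Zed, 17, 1996), (17, 1996, Zed, 25, 1986), (17, 1996, Zed, 31, 1983), (17, 1996, Zed, 4, 2000), (17, 1996, Zed, 8, 1992), (20, 2005, Hal, 20, 2005), (25, 1986, Zed, 17, 1996), (25, 1986, Zed, 25, 1986), (25, 1986, Zed, 31, 1983), (25, 1986, Zed, 4, 2000), (25, 1986, Zed, 8, 1992), (31, 1983, Zed, 17, 1996), (31, 1983, Zed, 25, 1986), (31, 1983, Zed, 31, 1983), (31, 1983, Zed, 4, 2000), (31, 1983, Zed, 8, 1992), (4, 2000, Zed, 17, 1996), (4, 2000, Zed, 25, 1986), (4, 2000, Zed, 31, 1983), (4, 2000, Zed, 4, 2000), (4, 2000, Zed, 8, 1992), (8, 1992, Zed, 17, 1996), (8, 1992, Zed, 25, 1986), (8, 1992, Zed, 31, 1983), (8, 1992, Zed, 4, 2000), (8, 1992, Zed, 8, 1992)}
σ[sid > sid2]: keep tuples satisfying sid > sid2 → {(17, 1996, Zed, 4, 2000), (17, 1996, Zed, 8, 1992), (25, 1986, Zed, 17, 1996), (25, 1986, Zed, 4, 2000), (25, 1986, Zed, 8, 1992), (31, 1983, Zed, 17, 1996), (31, 1983, Zed, 25, 1986), (31, 1983, Zed, 4, 2000), (31, 1983, Zed, 8, 1992), (8, 1992, Zed, 4, 2000)}
Projecting to sid2, aname (6 duplicate(s) eliminated): {(17, Zed), (25, Zed), (4, Zed), (8, Zed)}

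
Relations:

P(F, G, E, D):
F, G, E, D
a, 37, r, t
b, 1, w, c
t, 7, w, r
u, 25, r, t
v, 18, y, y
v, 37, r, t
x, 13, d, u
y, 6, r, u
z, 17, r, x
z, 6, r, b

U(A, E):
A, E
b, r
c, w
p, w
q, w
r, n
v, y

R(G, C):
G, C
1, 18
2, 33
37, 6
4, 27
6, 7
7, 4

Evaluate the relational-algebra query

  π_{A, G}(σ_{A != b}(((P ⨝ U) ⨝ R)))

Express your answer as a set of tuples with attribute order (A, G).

{(c, 1), (c, 7), (p, 1), (p, 7), (q, 1), (q, 7)}

Natural join on E: {(a, 37, r, t, b), (b, 1, w, c, c), (b, 1, w, c, p), (b, 1, w, c, q), (t, 7, w, r, c), (t, 7, w, r, p), (t, 7, w, r, q), (u, 25, r, t, b), (v, 18, y, y, v), (v, 37, r, t, b), (y, 6, r, u, b), (z, 17, r, x, b), (z, 6, r, b, b)}
Natural join on G: {(a, 37, r, t, b, 6), (b, 1, w, c, c, 18), (b, 1, w, c, p, 18), (b, 1, w, c, q, 18), (t, 7, w, r, c, 4), (t, 7, w, r, p, 4), (t, 7, w, r, q, 4), (v, 37, r, t, b, 6), (y, 6, r, u, b, 7), (z, 6, r, b, b, 7)}
Selection A != b: {(b, 1, w, c, c, 18), (b, 1, w, c, p, 18), (b, 1, w, c, q, 18), (t, 7, w, r, c, 4), (t, 7, w, r, p, 4), (t, 7, w, r, q, 4)}
Keep only column(s) A, G: {(c, 1), (c, 7), (p, 1), (p, 7), (q, 1), (q, 7)}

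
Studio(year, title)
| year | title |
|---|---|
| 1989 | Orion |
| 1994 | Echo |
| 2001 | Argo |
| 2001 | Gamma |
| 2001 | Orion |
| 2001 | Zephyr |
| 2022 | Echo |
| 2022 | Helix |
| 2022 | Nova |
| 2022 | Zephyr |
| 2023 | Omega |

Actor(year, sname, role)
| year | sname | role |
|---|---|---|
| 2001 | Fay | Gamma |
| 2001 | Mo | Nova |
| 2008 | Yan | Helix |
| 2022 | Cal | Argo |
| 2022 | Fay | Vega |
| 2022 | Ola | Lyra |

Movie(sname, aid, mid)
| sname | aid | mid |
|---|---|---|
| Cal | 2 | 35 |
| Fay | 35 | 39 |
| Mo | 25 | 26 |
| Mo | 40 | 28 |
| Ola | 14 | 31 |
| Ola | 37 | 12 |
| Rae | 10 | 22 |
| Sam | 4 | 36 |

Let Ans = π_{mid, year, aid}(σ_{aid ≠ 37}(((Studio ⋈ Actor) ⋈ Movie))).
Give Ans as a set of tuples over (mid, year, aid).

Joining Studio and Actor on year yields {(2001, Argo, Fay, Gamma), (2001, Argo, Mo, Nova), (2001, Gamma, Fay, Gamma), (2001, Gamma, Mo, Nova), (2001, Orion, Fay, Gamma), (2001, Orion, Mo, Nova), (2001, Zephyr, Fay, Gamma), (2001, Zephyr, Mo, Nova), (2022, Echo, Cal, Argo), (2022, Echo, Fay, Vega), (2022, Echo, Ola, Lyra), (2022, Helix, Cal, Argo), (2022, Helix, Fay, Vega), (2022, Helix, Ola, Lyra), (2022, Nova, Cal, Argo), (2022, Nova, Fay, Vega), (2022, Nova, Ola, Lyra), (2022, Zephyr, Cal, Argo), (2022, Zephyr, Fay, Vega), (2022, Zephyr, Ola, Lyra)}.
Joining (Studio ⋈ Actor) and Movie on sname yields {(2001, Argo, Fay, Gamma, 35, 39), (2001, Argo, Mo, Nova, 25, 26), (2001, Argo, Mo, Nova, 40, 28), (2001, Gamma, Fay, Gamma, 35, 39), (2001, Gamma, Mo, Nova, 25, 26), (2001, Gamma, Mo, Nova, 40, 28), (2001, Orion, Fay, Gamma, 35, 39), (2001, Orion, Mo, Nova, 25, 26), (2001, Orion, Mo, Nova, 40, 28), (2001, Zephyr, Fay, Gamma, 35, 39), (2001, Zephyr, Mo, Nova, 25, 26), (2001, Zephyr, Mo, Nova, 40, 28), (2022, Echo, Cal, Argo, 2, 35), (2022, Echo, Fay, Vega, 35, 39), (2022, Echo, Ola, Lyra, 14, 31), (2022, Echo, Ola, Lyra, 37, 12), (2022, Helix, Cal, Argo, 2, 35), (2022, Helix, Fay, Vega, 35, 39), (2022, Helix, Ola, Lyra, 14, 31), (2022, Helix, Ola, Lyra, 37, 12), (2022, Nova, Cal, Argo, 2, 35), (2022, Nova, Fay, Vega, 35, 39), (2022, Nova, Ola, Lyra, 14, 31), (2022, Nova, Ola, Lyra, 37, 12), (2022, Zephyr, Cal, Argo, 2, 35), (2022, Zephyr, Fay, Vega, 35, 39), (2022, Zephyr, Ola, Lyra, 14, 31), (2022, Zephyr, Ola, Lyra, 37, 12)}.
σ[aid ≠ 37]: keep tuples satisfying aid ≠ 37 → {(2001, Argo, Fay, Gamma, 35, 39), (2001, Argo, Mo, Nova, 25, 26), (2001, Argo, Mo, Nova, 40, 28), (2001, Gamma, Fay, Gamma, 35, 39), (2001, Gamma, Mo, Nova, 25, 26), (2001, Gamma, Mo, Nova, 40, 28), (2001, Orion, Fay, Gamma, 35, 39), (2001, Orion, Mo, Nova, 25, 26), (2001, Orion, Mo, Nova, 40, 28), (2001, Zephyr, Fay, Gamma, 35, 39), (2001, Zephyr, Mo, Nova, 25, 26), (2001, Zephyr, Mo, Nova, 40, 28), (2022, Echo, Cal, Argo, 2, 35), (2022, Echo, Fay, Vega, 35, 39), (2022, Echo, Ola, Lyra, 14, 31), (2022, Helix, Cal, Argo, 2, 35), (2022, Helix, Fay, Vega, 35, 39), (2022, Helix, Ola, Lyra, 14, 31), (2022, Nova, Cal, Argo, 2, 35), (2022, Nova, Fay, Vega, 35, 39), (2022, Nova, Ola, Lyra, 14, 31), (2022, Zephyr, Cal, Argo, 2, 35), (2022, Zephyr, Fay, Vega, 35, 39), (2022, Zephyr, Ola, Lyra, 14, 31)}
Keep only column(s) mid, year, aid (18 duplicate(s) eliminated): {(26, 2001, 25), (28, 2001, 40), (31, 2022, 14), (35, 2022, 2), (39, 2001, 35), (39, 2022, 35)}

{(26, 2001, 25), (28, 2001, 40), (31, 2022, 14), (35, 2022, 2), (39, 2001, 35), (39, 2022, 35)}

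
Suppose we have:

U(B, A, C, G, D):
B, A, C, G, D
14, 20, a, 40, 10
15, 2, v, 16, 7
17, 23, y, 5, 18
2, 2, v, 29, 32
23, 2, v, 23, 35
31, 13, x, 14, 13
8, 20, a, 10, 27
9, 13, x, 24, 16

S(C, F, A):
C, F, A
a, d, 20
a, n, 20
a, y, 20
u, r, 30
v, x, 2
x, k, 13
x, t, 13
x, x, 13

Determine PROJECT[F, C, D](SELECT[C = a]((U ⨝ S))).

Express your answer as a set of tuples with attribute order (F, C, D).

Joining U and S on A, C yields {(14, 20, a, 40, 10, d), (14, 20, a, 40, 10, n), (14, 20, a, 40, 10, y), (15, 2, v, 16, 7, x), (2, 2, v, 29, 32, x), (23, 2, v, 23, 35, x), (31, 13, x, 14, 13, k), (31, 13, x, 14, 13, t), (31, 13, x, 14, 13, x), (8, 20, a, 10, 27, d), (8, 20, a, 10, 27, n), (8, 20, a, 10, 27, y), (9, 13, x, 24, 16, k), (9, 13, x, 24, 16, t), (9, 13, x, 24, 16, x)}.
Selection C = a: {(14, 20, a, 40, 10, d), (14, 20, a, 40, 10, n), (14, 20, a, 40, 10, y), (8, 20, a, 10, 27, d), (8, 20, a, 10, 27, n), (8, 20, a, 10, 27, y)}
π[F, C, D]: project onto (F, C, D) → {(d, a, 10), (d, a, 27), (n, a, 10), (n, a, 27), (y, a, 10), (y, a, 27)}

{(d, a, 10), (d, a, 27), (n, a, 10), (n, a, 27), (y, a, 10), (y, a, 27)}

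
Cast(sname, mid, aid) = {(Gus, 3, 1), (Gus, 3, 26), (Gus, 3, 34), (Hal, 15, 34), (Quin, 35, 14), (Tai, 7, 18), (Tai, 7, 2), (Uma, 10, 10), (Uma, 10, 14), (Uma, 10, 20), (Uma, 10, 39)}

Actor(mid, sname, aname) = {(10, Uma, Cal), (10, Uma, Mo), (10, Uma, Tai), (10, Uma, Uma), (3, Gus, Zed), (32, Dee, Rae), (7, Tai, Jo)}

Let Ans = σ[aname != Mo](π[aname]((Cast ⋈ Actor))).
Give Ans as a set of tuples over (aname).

{Cal, Jo, Tai, Uma, Zed}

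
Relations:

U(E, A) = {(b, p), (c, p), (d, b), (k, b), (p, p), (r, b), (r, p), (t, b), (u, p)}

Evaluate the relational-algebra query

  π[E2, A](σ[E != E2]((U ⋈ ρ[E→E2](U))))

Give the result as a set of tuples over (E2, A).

ρ[E→E2]: schema becomes (E2, A); tuples unchanged.
Natural join on A: {(b, p, b), (b, p, c), (b, p, p), (b, p, r), (b, p, u), (c, p, b), (c, p, c), (c, p, p), (c, p, r), (c, p, u), (d, b, d), (d, b, k), (d, b, r), (d, b, t), (k, b, d), (k, b, k), (k, b, r), (k, b, t), (p, p, b), (p, p, c), (p, p, p), (p, p, r), (p, p, u), (r, b, d), (r, b, k), (r, b, r), (r, b, t), (r, p, b), (r, p, c), (r, p, p), (r, p, r), (r, p, u), (t, b, d), (t, b, k), (t, b, r), (t, b, t), (u, p, b), (u, p, c), (u, p, p), (u, p, r), (u, p, u)}
Filtering on E != E2 leaves {(b, p, c), (b, p, p), (b, p, r), (b, p, u), (c, p, b), (c, p, p), (c, p, r), (c, p, u), (d, b, k), (d, b, r), (d, b, t), (k, b, d), (k, b, r), (k, b, t), (p, p, b), (p, p, c), (p, p, r), (p, p, u), (r, b, d), (r, b, k), (r, b, t), (r, p, b), (r, p, c), (r, p, p), (r, p, u), (t, b, d), (t, b, k), (t, b, r), (u, p, b), (u, p, c), (u, p, p), (u, p, r)}.
Keep only column(s) E2, A (23 duplicate(s) eliminated): {(b, p), (c, p), (d, b), (k, b), (p, p), (r, b), (r, p), (t, b), (u, p)}

{(b, p), (c, p), (d, b), (k, b), (p, p), (r, b), (r, p), (t, b), (u, p)}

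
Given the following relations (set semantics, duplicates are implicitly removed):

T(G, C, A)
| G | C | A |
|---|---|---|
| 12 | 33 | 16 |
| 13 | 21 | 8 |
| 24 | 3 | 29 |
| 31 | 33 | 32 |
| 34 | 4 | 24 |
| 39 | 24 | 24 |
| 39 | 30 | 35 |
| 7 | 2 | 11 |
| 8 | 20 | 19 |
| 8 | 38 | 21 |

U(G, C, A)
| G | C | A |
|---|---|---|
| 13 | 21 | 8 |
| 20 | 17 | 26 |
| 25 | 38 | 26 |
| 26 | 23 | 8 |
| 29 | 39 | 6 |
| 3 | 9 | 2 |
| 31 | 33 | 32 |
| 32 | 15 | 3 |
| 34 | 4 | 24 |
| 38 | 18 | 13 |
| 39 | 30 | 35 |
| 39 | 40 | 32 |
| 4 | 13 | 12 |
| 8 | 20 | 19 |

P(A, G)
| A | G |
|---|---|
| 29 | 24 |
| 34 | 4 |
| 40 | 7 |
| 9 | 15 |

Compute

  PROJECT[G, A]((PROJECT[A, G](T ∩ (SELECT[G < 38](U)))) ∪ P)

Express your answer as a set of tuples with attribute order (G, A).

{(13, 8), (15, 9), (24, 29), (31, 32), (34, 24), (4, 34), (7, 40), (8, 19)}

Filtering on G < 38 leaves {(13, 21, 8), (20, 17, 26), (25, 38, 26), (26, 23, 8), (29, 39, 6), (3, 9, 2), (31, 33, 32), (32, 15, 3), (34, 4, 24), (4, 13, 12), (8, 20, 19)}.
Taking the intersection: {(13, 21, 8), (31, 33, 32), (34, 4, 24), (8, 20, 19)}
π[A, G]: project onto (A, G) → {(19, 8), (24, 34), (32, 31), (8, 13)}
Taking the union: {(19, 8), (24, 34), (29, 24), (32, 31), (34, 4), (40, 7), (8, 13), (9, 15)}
π[G, A]: project onto (G, A) → {(13, 8), (15, 9), (24, 29), (31, 32), (34, 24), (4, 34), (7, 40), (8, 19)}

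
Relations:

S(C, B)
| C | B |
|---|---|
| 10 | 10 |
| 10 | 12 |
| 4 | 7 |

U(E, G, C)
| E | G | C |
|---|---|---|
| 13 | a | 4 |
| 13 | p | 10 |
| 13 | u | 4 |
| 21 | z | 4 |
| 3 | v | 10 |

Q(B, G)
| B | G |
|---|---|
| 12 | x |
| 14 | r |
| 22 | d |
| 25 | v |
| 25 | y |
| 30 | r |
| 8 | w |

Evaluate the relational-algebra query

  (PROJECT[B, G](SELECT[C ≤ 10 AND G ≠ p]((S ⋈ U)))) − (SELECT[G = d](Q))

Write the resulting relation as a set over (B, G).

Joining S and U on C yields {(10, 10, 13, p), (10, 10, 3, v), (10, 12, 13, p), (10, 12, 3, v), (4, 7, 13, a), (4, 7, 13, u), (4, 7, 21, z)}.
Filtering on C ≤ 10 AND G ≠ p leaves {(10, 10, 3, v), (10, 12, 3, v), (4, 7, 13, a), (4, 7, 13, u), (4, 7, 21, z)}.
π_{B, G} gives {(10, v), (12, v), (7, a), (7, u), (7, z)}.
Filtering on G = d leaves {(22, d)}.
Taking the difference: {(10, v), (12, v), (7, a), (7, u), (7, z)}

{(10, v), (12, v), (7, a), (7, u), (7, z)}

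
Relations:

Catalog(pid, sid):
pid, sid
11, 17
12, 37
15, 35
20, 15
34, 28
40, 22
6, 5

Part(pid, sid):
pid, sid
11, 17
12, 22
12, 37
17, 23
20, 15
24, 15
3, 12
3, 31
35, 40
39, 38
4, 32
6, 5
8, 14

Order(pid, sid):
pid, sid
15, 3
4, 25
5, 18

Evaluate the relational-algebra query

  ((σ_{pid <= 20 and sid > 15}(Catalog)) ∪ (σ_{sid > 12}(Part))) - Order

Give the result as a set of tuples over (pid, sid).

{(11, 17), (12, 22), (12, 37), (15, 35), (17, 23), (20, 15), (24, 15), (3, 31), (35, 40), (39, 38), (4, 32), (8, 14)}

Filtering on pid <= 20 and sid > 15 leaves {(11, 17), (12, 37), (15, 35)}.
Filtering on sid > 12 leaves {(11, 17), (12, 22), (12, 37), (17, 23), (20, 15), (24, 15), (3, 31), (35, 40), (39, 38), (4, 32), (8, 14)}.
Union: {(11, 17), (12, 37), (15, 35)} with {(11, 17), (12, 22), (12, 37), (17, 23), (20, 15), (24, 15), (3, 31), (35, 40), (39, 38), (4, 32), (8, 14)} → {(11, 17), (12, 22), (12, 37), (15, 35), (17, 23), (20, 15), (24, 15), (3, 31), (35, 40), (39, 38), (4, 32), (8, 14)}
Difference: {(11, 17), (12, 22), (12, 37), (15, 35), (17, 23), (20, 15), (24, 15), (3, 31), (35, 40), (39, 38), (4, 32), (8, 14)} with {(15, 3), (4, 25), (5, 18)} → {(11, 17), (12, 22), (12, 37), (15, 35), (17, 23), (20, 15), (24, 15), (3, 31), (35, 40), (39, 38), (4, 32), (8, 14)}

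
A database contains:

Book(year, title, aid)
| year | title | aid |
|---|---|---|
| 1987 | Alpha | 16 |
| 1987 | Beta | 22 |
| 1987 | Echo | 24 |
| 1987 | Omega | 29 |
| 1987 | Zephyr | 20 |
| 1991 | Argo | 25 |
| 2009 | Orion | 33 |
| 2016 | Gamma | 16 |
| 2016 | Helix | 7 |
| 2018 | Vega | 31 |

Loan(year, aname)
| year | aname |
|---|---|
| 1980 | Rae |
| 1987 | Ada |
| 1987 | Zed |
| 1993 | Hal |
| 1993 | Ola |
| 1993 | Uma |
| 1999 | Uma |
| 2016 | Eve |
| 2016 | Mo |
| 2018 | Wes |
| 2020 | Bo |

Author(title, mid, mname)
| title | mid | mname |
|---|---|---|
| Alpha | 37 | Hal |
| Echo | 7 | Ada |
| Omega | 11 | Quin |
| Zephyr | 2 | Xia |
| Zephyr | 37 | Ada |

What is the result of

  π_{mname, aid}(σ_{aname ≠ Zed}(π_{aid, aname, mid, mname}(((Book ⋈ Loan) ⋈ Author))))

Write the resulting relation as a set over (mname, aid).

Book ⋈ Loan (natural join on year): {(1987, Alpha, 16, Ada), (1987, Alpha, 16, Zed), (1987, Beta, 22, Ada), (1987, Beta, 22, Zed), (1987, Echo, 24, Ada), (1987, Echo, 24, Zed), (1987, Omega, 29, Ada), (1987, Omega, 29, Zed), (1987, Zephyr, 20, Ada), (1987, Zephyr, 20, Zed), (2016, Gamma, 16, Eve), (2016, Gamma, 16, Mo), (2016, Helix, 7, Eve), (2016, Helix, 7, Mo), (2018, Vega, 31, Wes)}
(Book ⋈ Loan) ⋈ Author (natural join on title): {(1987, Alpha, 16, Ada, 37, Hal), (1987, Alpha, 16, Zed, 37, Hal), (1987, Echo, 24, Ada, 7, Ada), (1987, Echo, 24, Zed, 7, Ada), (1987, Omega, 29, Ada, 11, Quin), (1987, Omega, 29, Zed, 11, Quin), (1987, Zephyr, 20, Ada, 2, Xia), (1987, Zephyr, 20, Ada, 37, Ada), (1987, Zephyr, 20, Zed, 2, Xia), (1987, Zephyr, 20, Zed, 37, Ada)}
Projecting to aid, aname, mid, mname: {(16, Ada, 37, Hal), (16, Zed, 37, Hal), (20, Ada, 2, Xia), (20, Ada, 37, Ada), (20, Zed, 2, Xia), (20, Zed, 37, Ada), (24, Ada, 7, Ada), (24, Zed, 7, Ada), (29, Ada, 11, Quin), (29, Zed, 11, Quin)}
Selection aname ≠ Zed: {(16, Ada, 37, Hal), (20, Ada, 2, Xia), (20, Ada, 37, Ada), (24, Ada, 7, Ada), (29, Ada, 11, Quin)}
Projecting to mname, aid: {(Ada, 20), (Ada, 24), (Hal, 16), (Quin, 29), (Xia, 20)}

{(Ada, 20), (Ada, 24), (Hal, 16), (Quin, 29), (Xia, 20)}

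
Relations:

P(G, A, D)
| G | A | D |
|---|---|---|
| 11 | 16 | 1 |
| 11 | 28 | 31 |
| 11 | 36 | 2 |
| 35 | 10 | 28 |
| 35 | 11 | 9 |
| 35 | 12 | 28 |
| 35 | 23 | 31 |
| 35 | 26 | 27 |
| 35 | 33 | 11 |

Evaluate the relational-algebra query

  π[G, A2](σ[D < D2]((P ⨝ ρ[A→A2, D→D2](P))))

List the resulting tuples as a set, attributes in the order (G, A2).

ρ[A→A2, D→D2]: schema becomes (G, A2, D2); tuples unchanged.
Joining P and ρ[A→A2, D→D2](P) on G yields {(11, 16, 1, 16, 1), (11, 16, 1, 28, 31), (11, 16, 1, 36, 2), (11, 28, 31, 16, 1), (11, 28, 31, 28, 31), (11, 28, 31, 36, 2), (11, 36, 2, 16, 1), (11, 36, 2, 28, 31), (11, 36, 2, 36, 2), (35, 10, 28, 10, 28), (35, 10, 28, 11, 9), (35, 10, 28, 12, 28), (35, 10, 28, 23, 31), (35, 10, 28, 26, 27), (35, 10, 28, 33, 11), (35, 11, 9, 10, 28), (35, 11, 9, 11, 9), (35, 11, 9, 12, 28), (35, 11, 9, 23, 31), (35, 11, 9, 26, 27), (35, 11, 9, 33, 11), (35, 12, 28, 10, 28), (35, 12, 28, 11, 9), (35, 12, 28, 12, 28), (35, 12, 28, 23, 31), (35, 12, 28, 26, 27), (35, 12, 28, 33, 11), (35, 23, 31, 10, 28), (35, 23, 31, 11, 9), (35, 23, 31, 12, 28), (35, 23, 31, 23, 31), (35, 23, 31, 26, 27), (35, 23, 31, 33, 11), (35, 26, 27, 10, 28), (35, 26, 27, 11, 9), (35, 26, 27, 12, 28), (35, 26, 27, 23, 31), (35, 26, 27, 26, 27), (35, 26, 27, 33, 11), (35, 33, 11, 10, 28), (35, 33, 11, 11, 9), (35, 33, 11, 12, 28), (35, 33, 11, 23, 31), (35, 33, 11, 26, 27), (35, 33, 11, 33, 11)}.
Selection D < D2: {(11, 16, 1, 28, 31), (11, 16, 1, 36, 2), (11, 36, 2, 28, 31), (35, 10, 28, 23, 31), (35, 11, 9, 10, 28), (35, 11, 9, 12, 28), (35, 11, 9, 23, 31), (35, 11, 9, 26, 27), (35, 11, 9, 33, 11), (35, 12, 28, 23, 31), (35, 26, 27, 10, 28), (35, 26, 27, 12, 28), (35, 26, 27, 23, 31), (35, 33, 11, 10, 28), (35, 33, 11, 12, 28), (35, 33, 11, 23, 31), (35, 33, 11, 26, 27)}
π[G, A2]: project onto (G, A2) (10 duplicate(s) eliminated) → {(11, 28), (11, 36), (35, 10), (35, 12), (35, 23), (35, 26), (35, 33)}

{(11, 28), (11, 36), (35, 10), (35, 12), (35, 23), (35, 26), (35, 33)}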